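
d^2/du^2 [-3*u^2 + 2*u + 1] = -6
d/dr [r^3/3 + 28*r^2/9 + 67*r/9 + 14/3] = r^2 + 56*r/9 + 67/9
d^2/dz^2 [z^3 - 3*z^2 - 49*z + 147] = 6*z - 6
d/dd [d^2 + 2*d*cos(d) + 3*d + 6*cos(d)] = -2*d*sin(d) + 2*d - 6*sin(d) + 2*cos(d) + 3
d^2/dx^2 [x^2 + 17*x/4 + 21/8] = 2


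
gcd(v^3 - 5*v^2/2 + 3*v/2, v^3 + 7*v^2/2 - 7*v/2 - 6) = v - 3/2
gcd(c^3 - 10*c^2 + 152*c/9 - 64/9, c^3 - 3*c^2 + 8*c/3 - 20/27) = c - 2/3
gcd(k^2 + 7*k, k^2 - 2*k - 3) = 1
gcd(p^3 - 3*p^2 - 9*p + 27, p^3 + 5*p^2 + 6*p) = p + 3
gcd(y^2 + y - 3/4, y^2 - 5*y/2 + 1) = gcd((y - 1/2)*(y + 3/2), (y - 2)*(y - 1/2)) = y - 1/2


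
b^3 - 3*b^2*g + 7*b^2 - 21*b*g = b*(b + 7)*(b - 3*g)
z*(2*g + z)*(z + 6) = 2*g*z^2 + 12*g*z + z^3 + 6*z^2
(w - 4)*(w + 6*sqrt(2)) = w^2 - 4*w + 6*sqrt(2)*w - 24*sqrt(2)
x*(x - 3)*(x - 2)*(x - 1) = x^4 - 6*x^3 + 11*x^2 - 6*x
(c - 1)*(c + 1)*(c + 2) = c^3 + 2*c^2 - c - 2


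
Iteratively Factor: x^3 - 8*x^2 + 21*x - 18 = (x - 3)*(x^2 - 5*x + 6) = (x - 3)*(x - 2)*(x - 3)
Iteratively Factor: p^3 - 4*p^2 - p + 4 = (p - 4)*(p^2 - 1) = (p - 4)*(p - 1)*(p + 1)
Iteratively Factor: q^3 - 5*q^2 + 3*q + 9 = (q - 3)*(q^2 - 2*q - 3) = (q - 3)^2*(q + 1)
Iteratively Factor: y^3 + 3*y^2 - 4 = (y - 1)*(y^2 + 4*y + 4) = (y - 1)*(y + 2)*(y + 2)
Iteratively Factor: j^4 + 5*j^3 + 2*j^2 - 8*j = (j - 1)*(j^3 + 6*j^2 + 8*j) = (j - 1)*(j + 4)*(j^2 + 2*j) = j*(j - 1)*(j + 4)*(j + 2)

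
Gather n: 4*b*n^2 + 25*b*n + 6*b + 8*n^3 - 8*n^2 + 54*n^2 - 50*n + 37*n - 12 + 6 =6*b + 8*n^3 + n^2*(4*b + 46) + n*(25*b - 13) - 6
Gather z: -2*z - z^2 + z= -z^2 - z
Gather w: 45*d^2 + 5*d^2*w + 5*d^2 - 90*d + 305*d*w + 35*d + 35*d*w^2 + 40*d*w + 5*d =50*d^2 + 35*d*w^2 - 50*d + w*(5*d^2 + 345*d)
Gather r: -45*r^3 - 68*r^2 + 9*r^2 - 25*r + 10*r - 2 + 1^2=-45*r^3 - 59*r^2 - 15*r - 1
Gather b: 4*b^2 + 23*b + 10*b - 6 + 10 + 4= 4*b^2 + 33*b + 8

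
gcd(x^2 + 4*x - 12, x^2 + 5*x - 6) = x + 6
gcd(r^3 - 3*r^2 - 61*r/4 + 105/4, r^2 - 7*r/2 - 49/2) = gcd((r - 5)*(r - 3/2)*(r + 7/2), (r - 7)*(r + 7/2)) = r + 7/2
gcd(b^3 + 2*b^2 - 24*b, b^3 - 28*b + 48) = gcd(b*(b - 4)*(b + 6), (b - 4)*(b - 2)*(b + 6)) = b^2 + 2*b - 24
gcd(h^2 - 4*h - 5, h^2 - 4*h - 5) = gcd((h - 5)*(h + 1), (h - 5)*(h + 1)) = h^2 - 4*h - 5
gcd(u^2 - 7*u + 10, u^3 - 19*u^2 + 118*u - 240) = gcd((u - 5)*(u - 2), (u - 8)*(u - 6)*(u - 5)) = u - 5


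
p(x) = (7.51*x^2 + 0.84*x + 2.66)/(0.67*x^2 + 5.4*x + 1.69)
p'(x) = (-1.34*x - 5.4)*(7.51*x^2 + 0.84*x + 2.66)/(0.67*x^2 + 5.4*x + 1.69)^2 + (15.02*x + 0.84)/(0.67*x^2 + 5.4*x + 1.69)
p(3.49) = 3.38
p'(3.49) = 0.67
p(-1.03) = -3.09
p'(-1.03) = 0.70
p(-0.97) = -3.05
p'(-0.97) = 0.41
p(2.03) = 2.29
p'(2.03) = 0.83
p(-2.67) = -6.79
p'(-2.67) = 3.38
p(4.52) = 4.02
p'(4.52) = 0.57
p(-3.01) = -8.03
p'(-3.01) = 3.93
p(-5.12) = -23.26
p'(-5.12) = 13.11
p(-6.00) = -40.66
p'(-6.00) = 29.84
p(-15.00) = 23.51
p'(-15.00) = 1.70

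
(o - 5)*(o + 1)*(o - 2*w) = o^3 - 2*o^2*w - 4*o^2 + 8*o*w - 5*o + 10*w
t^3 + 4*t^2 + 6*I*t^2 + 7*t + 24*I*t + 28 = (t + 4)*(t - I)*(t + 7*I)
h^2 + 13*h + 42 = (h + 6)*(h + 7)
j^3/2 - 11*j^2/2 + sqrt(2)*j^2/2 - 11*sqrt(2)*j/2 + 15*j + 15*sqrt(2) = (j/2 + sqrt(2)/2)*(j - 6)*(j - 5)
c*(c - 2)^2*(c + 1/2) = c^4 - 7*c^3/2 + 2*c^2 + 2*c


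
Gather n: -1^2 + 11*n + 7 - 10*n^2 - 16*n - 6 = -10*n^2 - 5*n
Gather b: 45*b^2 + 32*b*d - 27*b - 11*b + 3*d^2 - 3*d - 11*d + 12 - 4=45*b^2 + b*(32*d - 38) + 3*d^2 - 14*d + 8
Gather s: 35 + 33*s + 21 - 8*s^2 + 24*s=-8*s^2 + 57*s + 56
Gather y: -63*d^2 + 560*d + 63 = -63*d^2 + 560*d + 63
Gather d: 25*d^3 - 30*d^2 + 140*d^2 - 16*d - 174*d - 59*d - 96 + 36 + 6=25*d^3 + 110*d^2 - 249*d - 54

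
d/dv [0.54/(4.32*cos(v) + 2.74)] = 2.3328*sin(v)/(4.32*cos(v) + 2.74)^2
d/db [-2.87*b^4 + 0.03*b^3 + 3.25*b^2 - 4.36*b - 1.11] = -11.48*b^3 + 0.09*b^2 + 6.5*b - 4.36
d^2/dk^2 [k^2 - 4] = 2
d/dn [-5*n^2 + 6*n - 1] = 6 - 10*n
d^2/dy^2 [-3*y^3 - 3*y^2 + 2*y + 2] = -18*y - 6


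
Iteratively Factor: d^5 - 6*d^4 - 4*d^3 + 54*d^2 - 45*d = (d - 5)*(d^4 - d^3 - 9*d^2 + 9*d) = (d - 5)*(d - 3)*(d^3 + 2*d^2 - 3*d) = (d - 5)*(d - 3)*(d - 1)*(d^2 + 3*d) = (d - 5)*(d - 3)*(d - 1)*(d + 3)*(d)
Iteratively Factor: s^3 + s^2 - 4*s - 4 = (s - 2)*(s^2 + 3*s + 2) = (s - 2)*(s + 2)*(s + 1)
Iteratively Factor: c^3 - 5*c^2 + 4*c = (c)*(c^2 - 5*c + 4) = c*(c - 1)*(c - 4)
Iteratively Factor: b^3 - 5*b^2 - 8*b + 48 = (b - 4)*(b^2 - b - 12) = (b - 4)^2*(b + 3)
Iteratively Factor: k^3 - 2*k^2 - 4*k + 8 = (k - 2)*(k^2 - 4) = (k - 2)*(k + 2)*(k - 2)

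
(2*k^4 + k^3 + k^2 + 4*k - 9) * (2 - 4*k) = -8*k^5 - 2*k^3 - 14*k^2 + 44*k - 18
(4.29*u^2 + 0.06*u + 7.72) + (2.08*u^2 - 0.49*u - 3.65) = 6.37*u^2 - 0.43*u + 4.07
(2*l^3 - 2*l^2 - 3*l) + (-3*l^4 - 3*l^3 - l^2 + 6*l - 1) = -3*l^4 - l^3 - 3*l^2 + 3*l - 1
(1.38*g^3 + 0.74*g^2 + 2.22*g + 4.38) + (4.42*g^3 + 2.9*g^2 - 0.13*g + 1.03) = 5.8*g^3 + 3.64*g^2 + 2.09*g + 5.41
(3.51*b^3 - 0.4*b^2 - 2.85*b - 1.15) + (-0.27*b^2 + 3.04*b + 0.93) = 3.51*b^3 - 0.67*b^2 + 0.19*b - 0.22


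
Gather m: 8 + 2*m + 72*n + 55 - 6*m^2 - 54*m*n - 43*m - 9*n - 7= -6*m^2 + m*(-54*n - 41) + 63*n + 56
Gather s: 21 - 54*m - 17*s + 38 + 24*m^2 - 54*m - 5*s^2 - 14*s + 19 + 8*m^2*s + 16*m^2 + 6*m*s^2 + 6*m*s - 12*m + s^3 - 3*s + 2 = 40*m^2 - 120*m + s^3 + s^2*(6*m - 5) + s*(8*m^2 + 6*m - 34) + 80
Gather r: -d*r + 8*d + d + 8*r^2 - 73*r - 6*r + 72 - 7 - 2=9*d + 8*r^2 + r*(-d - 79) + 63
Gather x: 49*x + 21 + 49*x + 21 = 98*x + 42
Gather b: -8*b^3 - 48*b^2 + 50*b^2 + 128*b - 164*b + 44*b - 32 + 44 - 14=-8*b^3 + 2*b^2 + 8*b - 2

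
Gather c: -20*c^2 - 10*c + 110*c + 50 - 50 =-20*c^2 + 100*c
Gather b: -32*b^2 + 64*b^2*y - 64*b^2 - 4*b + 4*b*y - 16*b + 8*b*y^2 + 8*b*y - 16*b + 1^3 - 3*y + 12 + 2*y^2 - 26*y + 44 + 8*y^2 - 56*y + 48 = b^2*(64*y - 96) + b*(8*y^2 + 12*y - 36) + 10*y^2 - 85*y + 105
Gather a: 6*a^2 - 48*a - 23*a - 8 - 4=6*a^2 - 71*a - 12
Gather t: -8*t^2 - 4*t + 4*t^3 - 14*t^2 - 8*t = 4*t^3 - 22*t^2 - 12*t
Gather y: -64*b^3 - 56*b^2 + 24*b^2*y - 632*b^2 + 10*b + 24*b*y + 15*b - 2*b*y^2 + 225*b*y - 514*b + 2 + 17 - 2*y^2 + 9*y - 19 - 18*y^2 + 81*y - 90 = -64*b^3 - 688*b^2 - 489*b + y^2*(-2*b - 20) + y*(24*b^2 + 249*b + 90) - 90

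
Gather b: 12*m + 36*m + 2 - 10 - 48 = 48*m - 56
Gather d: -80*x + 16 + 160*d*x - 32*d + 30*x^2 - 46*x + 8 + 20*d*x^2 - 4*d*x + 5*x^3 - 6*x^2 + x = d*(20*x^2 + 156*x - 32) + 5*x^3 + 24*x^2 - 125*x + 24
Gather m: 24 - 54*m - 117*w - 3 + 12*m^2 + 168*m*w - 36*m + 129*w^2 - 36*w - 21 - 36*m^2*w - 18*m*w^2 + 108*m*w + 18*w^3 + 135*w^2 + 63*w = m^2*(12 - 36*w) + m*(-18*w^2 + 276*w - 90) + 18*w^3 + 264*w^2 - 90*w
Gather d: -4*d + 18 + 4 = 22 - 4*d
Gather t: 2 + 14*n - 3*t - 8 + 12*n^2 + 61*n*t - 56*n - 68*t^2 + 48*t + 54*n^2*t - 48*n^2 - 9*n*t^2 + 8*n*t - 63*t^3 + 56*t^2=-36*n^2 - 42*n - 63*t^3 + t^2*(-9*n - 12) + t*(54*n^2 + 69*n + 45) - 6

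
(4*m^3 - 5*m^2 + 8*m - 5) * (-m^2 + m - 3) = -4*m^5 + 9*m^4 - 25*m^3 + 28*m^2 - 29*m + 15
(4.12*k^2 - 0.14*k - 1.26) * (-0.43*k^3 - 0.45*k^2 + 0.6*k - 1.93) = -1.7716*k^5 - 1.7938*k^4 + 3.0768*k^3 - 7.4686*k^2 - 0.4858*k + 2.4318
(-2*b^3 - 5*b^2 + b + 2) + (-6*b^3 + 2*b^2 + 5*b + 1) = -8*b^3 - 3*b^2 + 6*b + 3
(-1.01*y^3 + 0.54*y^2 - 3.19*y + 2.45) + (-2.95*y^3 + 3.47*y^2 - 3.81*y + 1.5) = -3.96*y^3 + 4.01*y^2 - 7.0*y + 3.95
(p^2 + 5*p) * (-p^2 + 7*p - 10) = -p^4 + 2*p^3 + 25*p^2 - 50*p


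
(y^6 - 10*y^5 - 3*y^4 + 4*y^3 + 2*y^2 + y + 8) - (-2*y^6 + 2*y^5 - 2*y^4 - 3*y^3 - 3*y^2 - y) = 3*y^6 - 12*y^5 - y^4 + 7*y^3 + 5*y^2 + 2*y + 8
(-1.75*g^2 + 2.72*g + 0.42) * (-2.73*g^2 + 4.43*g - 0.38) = 4.7775*g^4 - 15.1781*g^3 + 11.568*g^2 + 0.827*g - 0.1596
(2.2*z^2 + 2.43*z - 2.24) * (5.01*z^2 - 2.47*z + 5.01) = 11.022*z^4 + 6.7403*z^3 - 6.2025*z^2 + 17.7071*z - 11.2224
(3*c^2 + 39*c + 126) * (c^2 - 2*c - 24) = 3*c^4 + 33*c^3 - 24*c^2 - 1188*c - 3024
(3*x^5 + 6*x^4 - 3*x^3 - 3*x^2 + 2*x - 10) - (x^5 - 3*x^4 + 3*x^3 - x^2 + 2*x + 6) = 2*x^5 + 9*x^4 - 6*x^3 - 2*x^2 - 16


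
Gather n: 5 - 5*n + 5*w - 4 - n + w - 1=-6*n + 6*w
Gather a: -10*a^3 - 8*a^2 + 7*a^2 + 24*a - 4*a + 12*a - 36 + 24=-10*a^3 - a^2 + 32*a - 12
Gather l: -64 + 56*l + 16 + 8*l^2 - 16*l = 8*l^2 + 40*l - 48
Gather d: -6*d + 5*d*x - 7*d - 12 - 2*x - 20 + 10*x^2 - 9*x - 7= d*(5*x - 13) + 10*x^2 - 11*x - 39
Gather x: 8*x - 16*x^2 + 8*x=-16*x^2 + 16*x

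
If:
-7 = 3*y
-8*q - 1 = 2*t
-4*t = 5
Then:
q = 3/16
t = -5/4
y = -7/3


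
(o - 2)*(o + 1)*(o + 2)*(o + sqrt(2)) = o^4 + o^3 + sqrt(2)*o^3 - 4*o^2 + sqrt(2)*o^2 - 4*sqrt(2)*o - 4*o - 4*sqrt(2)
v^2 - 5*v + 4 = (v - 4)*(v - 1)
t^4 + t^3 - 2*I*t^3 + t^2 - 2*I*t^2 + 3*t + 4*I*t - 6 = (t - 1)*(t + 2)*(t - 3*I)*(t + I)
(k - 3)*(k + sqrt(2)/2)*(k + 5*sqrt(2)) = k^3 - 3*k^2 + 11*sqrt(2)*k^2/2 - 33*sqrt(2)*k/2 + 5*k - 15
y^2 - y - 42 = (y - 7)*(y + 6)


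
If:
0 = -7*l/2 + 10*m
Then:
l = 20*m/7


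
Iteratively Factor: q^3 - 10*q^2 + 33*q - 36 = (q - 4)*(q^2 - 6*q + 9) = (q - 4)*(q - 3)*(q - 3)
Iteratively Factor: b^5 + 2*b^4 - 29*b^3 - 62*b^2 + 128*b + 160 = (b + 4)*(b^4 - 2*b^3 - 21*b^2 + 22*b + 40) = (b - 5)*(b + 4)*(b^3 + 3*b^2 - 6*b - 8) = (b - 5)*(b - 2)*(b + 4)*(b^2 + 5*b + 4) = (b - 5)*(b - 2)*(b + 4)^2*(b + 1)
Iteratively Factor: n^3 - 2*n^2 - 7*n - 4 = (n - 4)*(n^2 + 2*n + 1) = (n - 4)*(n + 1)*(n + 1)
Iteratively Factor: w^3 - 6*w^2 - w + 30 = (w - 3)*(w^2 - 3*w - 10) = (w - 5)*(w - 3)*(w + 2)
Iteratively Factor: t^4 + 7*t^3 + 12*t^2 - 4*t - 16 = (t + 2)*(t^3 + 5*t^2 + 2*t - 8) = (t + 2)*(t + 4)*(t^2 + t - 2) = (t + 2)^2*(t + 4)*(t - 1)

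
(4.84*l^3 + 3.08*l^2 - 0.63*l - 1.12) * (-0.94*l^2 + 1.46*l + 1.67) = -4.5496*l^5 + 4.1712*l^4 + 13.1718*l^3 + 5.2766*l^2 - 2.6873*l - 1.8704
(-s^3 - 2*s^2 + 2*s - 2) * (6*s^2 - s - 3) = -6*s^5 - 11*s^4 + 17*s^3 - 8*s^2 - 4*s + 6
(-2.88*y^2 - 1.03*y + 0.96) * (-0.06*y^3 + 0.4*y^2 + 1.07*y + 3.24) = 0.1728*y^5 - 1.0902*y^4 - 3.5512*y^3 - 10.0493*y^2 - 2.31*y + 3.1104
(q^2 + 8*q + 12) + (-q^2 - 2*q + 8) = 6*q + 20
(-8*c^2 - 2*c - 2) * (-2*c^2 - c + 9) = 16*c^4 + 12*c^3 - 66*c^2 - 16*c - 18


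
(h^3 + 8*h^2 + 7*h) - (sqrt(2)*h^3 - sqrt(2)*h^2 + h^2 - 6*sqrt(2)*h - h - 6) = -sqrt(2)*h^3 + h^3 + sqrt(2)*h^2 + 7*h^2 + 8*h + 6*sqrt(2)*h + 6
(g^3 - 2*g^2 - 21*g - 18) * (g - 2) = g^4 - 4*g^3 - 17*g^2 + 24*g + 36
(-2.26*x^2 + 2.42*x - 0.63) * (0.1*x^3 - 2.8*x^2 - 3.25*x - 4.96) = -0.226*x^5 + 6.57*x^4 + 0.505999999999999*x^3 + 5.1086*x^2 - 9.9557*x + 3.1248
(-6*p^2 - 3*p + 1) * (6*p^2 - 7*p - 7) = -36*p^4 + 24*p^3 + 69*p^2 + 14*p - 7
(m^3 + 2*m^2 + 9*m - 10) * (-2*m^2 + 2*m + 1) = -2*m^5 - 2*m^4 - 13*m^3 + 40*m^2 - 11*m - 10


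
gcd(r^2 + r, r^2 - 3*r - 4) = r + 1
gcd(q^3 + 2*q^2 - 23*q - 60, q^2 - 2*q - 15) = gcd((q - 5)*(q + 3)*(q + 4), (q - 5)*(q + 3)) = q^2 - 2*q - 15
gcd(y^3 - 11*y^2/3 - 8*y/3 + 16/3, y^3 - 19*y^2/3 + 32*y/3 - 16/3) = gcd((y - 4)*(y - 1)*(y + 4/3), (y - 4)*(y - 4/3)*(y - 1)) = y^2 - 5*y + 4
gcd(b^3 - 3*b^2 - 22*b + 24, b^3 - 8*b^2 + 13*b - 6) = b^2 - 7*b + 6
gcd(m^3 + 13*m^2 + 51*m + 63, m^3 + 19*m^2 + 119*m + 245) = m + 7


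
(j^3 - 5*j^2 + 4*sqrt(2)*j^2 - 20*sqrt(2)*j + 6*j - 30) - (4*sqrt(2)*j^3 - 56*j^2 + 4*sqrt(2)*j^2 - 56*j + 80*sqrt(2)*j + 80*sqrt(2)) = -4*sqrt(2)*j^3 + j^3 + 51*j^2 - 100*sqrt(2)*j + 62*j - 80*sqrt(2) - 30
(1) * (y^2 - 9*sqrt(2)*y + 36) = y^2 - 9*sqrt(2)*y + 36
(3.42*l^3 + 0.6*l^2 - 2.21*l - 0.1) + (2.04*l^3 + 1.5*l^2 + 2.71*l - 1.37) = 5.46*l^3 + 2.1*l^2 + 0.5*l - 1.47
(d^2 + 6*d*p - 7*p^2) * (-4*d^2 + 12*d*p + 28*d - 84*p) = -4*d^4 - 12*d^3*p + 28*d^3 + 100*d^2*p^2 + 84*d^2*p - 84*d*p^3 - 700*d*p^2 + 588*p^3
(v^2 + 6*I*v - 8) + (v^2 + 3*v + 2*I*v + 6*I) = 2*v^2 + 3*v + 8*I*v - 8 + 6*I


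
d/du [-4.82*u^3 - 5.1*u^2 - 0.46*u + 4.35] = -14.46*u^2 - 10.2*u - 0.46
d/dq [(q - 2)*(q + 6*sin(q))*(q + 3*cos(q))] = (2 - q)*(q + 6*sin(q))*(3*sin(q) - 1) + (q - 2)*(q + 3*cos(q))*(6*cos(q) + 1) + (q + 6*sin(q))*(q + 3*cos(q))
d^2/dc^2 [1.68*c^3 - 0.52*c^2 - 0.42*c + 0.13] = 10.08*c - 1.04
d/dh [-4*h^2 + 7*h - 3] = 7 - 8*h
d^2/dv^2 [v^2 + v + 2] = 2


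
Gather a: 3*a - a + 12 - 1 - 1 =2*a + 10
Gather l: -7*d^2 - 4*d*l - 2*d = -7*d^2 - 4*d*l - 2*d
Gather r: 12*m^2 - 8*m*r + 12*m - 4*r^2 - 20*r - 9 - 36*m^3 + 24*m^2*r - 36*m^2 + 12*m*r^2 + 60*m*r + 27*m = -36*m^3 - 24*m^2 + 39*m + r^2*(12*m - 4) + r*(24*m^2 + 52*m - 20) - 9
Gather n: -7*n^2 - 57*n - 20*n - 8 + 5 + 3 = -7*n^2 - 77*n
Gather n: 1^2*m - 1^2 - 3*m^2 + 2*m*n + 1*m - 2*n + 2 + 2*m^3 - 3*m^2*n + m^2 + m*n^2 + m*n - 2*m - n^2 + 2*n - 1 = 2*m^3 - 2*m^2 + n^2*(m - 1) + n*(-3*m^2 + 3*m)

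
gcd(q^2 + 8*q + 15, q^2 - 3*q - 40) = q + 5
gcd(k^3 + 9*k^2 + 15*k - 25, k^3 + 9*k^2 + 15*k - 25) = k^3 + 9*k^2 + 15*k - 25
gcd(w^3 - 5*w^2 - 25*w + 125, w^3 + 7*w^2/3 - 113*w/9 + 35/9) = w + 5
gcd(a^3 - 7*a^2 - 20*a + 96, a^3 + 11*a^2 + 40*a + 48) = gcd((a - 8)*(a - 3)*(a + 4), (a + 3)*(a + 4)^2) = a + 4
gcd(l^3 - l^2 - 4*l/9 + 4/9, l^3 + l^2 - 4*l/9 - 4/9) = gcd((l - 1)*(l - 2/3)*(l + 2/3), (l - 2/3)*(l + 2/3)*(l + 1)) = l^2 - 4/9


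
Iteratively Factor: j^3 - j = (j)*(j^2 - 1) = j*(j - 1)*(j + 1)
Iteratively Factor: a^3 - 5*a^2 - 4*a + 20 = (a - 2)*(a^2 - 3*a - 10) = (a - 2)*(a + 2)*(a - 5)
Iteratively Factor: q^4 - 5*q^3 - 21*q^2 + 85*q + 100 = (q - 5)*(q^3 - 21*q - 20) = (q - 5)^2*(q^2 + 5*q + 4) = (q - 5)^2*(q + 4)*(q + 1)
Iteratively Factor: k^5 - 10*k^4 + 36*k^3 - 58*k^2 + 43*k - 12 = (k - 3)*(k^4 - 7*k^3 + 15*k^2 - 13*k + 4) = (k - 3)*(k - 1)*(k^3 - 6*k^2 + 9*k - 4) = (k - 3)*(k - 1)^2*(k^2 - 5*k + 4) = (k - 3)*(k - 1)^3*(k - 4)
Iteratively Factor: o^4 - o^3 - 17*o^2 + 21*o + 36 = (o + 1)*(o^3 - 2*o^2 - 15*o + 36) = (o + 1)*(o + 4)*(o^2 - 6*o + 9) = (o - 3)*(o + 1)*(o + 4)*(o - 3)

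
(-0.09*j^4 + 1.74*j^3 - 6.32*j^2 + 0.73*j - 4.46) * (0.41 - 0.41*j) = 0.0369*j^5 - 0.7503*j^4 + 3.3046*j^3 - 2.8905*j^2 + 2.1279*j - 1.8286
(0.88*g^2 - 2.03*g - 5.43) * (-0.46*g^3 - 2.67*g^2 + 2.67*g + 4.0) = -0.4048*g^5 - 1.4158*g^4 + 10.2675*g^3 + 12.598*g^2 - 22.6181*g - 21.72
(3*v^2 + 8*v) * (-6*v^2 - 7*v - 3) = -18*v^4 - 69*v^3 - 65*v^2 - 24*v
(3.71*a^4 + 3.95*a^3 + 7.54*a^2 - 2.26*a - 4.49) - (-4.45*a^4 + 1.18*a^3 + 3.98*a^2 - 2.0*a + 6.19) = 8.16*a^4 + 2.77*a^3 + 3.56*a^2 - 0.26*a - 10.68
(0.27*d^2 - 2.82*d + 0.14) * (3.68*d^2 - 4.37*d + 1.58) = 0.9936*d^4 - 11.5575*d^3 + 13.2652*d^2 - 5.0674*d + 0.2212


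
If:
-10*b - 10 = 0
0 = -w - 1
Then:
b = -1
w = -1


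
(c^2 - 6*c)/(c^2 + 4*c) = (c - 6)/(c + 4)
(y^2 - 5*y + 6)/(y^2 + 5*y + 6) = (y^2 - 5*y + 6)/(y^2 + 5*y + 6)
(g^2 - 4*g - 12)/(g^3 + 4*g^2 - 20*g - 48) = (g - 6)/(g^2 + 2*g - 24)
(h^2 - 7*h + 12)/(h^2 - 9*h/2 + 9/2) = 2*(h - 4)/(2*h - 3)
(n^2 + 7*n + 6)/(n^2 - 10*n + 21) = (n^2 + 7*n + 6)/(n^2 - 10*n + 21)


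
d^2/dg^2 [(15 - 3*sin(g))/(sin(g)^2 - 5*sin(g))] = 3/sin(g) - 6/sin(g)^3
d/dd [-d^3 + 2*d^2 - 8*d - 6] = -3*d^2 + 4*d - 8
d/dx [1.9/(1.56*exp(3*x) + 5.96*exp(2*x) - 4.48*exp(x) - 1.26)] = (-8.892*exp(2*x) - 22.648*exp(x) + 8.512)*exp(x)/(1.56*exp(3*x) + 5.96*exp(2*x) - 4.48*exp(x) - 1.26)^2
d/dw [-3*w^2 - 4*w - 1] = -6*w - 4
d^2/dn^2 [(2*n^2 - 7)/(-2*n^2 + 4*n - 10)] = (-4*n^3 + 51*n^2 - 42*n - 57)/(n^6 - 6*n^5 + 27*n^4 - 68*n^3 + 135*n^2 - 150*n + 125)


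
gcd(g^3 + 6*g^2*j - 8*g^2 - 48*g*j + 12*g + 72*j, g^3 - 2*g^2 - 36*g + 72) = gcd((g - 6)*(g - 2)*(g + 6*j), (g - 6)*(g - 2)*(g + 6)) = g^2 - 8*g + 12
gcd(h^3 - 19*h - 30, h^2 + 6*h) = 1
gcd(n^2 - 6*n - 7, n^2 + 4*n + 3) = n + 1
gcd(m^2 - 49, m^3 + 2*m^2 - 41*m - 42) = m + 7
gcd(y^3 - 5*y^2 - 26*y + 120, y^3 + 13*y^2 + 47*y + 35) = y + 5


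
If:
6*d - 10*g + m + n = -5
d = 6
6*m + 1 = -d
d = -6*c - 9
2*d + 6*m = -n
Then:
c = -5/2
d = 6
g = 209/60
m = -7/6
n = -5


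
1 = 1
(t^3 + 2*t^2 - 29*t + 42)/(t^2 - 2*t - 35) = (-t^3 - 2*t^2 + 29*t - 42)/(-t^2 + 2*t + 35)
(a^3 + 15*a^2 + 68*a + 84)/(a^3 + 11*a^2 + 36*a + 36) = (a + 7)/(a + 3)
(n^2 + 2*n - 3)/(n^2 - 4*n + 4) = (n^2 + 2*n - 3)/(n^2 - 4*n + 4)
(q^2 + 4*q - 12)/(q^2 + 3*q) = (q^2 + 4*q - 12)/(q*(q + 3))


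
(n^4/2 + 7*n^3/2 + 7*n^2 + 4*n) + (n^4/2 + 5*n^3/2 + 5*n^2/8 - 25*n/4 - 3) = n^4 + 6*n^3 + 61*n^2/8 - 9*n/4 - 3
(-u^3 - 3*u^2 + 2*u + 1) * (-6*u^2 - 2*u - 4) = 6*u^5 + 20*u^4 - 2*u^3 + 2*u^2 - 10*u - 4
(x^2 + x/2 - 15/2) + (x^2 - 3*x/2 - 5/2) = 2*x^2 - x - 10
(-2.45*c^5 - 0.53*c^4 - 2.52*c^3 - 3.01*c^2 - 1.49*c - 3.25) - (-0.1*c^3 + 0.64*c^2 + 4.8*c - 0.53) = -2.45*c^5 - 0.53*c^4 - 2.42*c^3 - 3.65*c^2 - 6.29*c - 2.72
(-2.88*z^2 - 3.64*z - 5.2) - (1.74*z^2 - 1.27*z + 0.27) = -4.62*z^2 - 2.37*z - 5.47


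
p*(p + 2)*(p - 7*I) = p^3 + 2*p^2 - 7*I*p^2 - 14*I*p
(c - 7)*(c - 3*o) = c^2 - 3*c*o - 7*c + 21*o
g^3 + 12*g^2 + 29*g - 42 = (g - 1)*(g + 6)*(g + 7)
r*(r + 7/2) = r^2 + 7*r/2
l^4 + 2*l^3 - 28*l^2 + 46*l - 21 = (l - 3)*(l - 1)^2*(l + 7)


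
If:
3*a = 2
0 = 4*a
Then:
No Solution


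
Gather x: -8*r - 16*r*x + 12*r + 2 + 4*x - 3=4*r + x*(4 - 16*r) - 1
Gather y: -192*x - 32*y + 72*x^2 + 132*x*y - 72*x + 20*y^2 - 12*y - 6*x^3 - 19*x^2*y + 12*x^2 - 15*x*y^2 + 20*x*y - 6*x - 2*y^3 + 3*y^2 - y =-6*x^3 + 84*x^2 - 270*x - 2*y^3 + y^2*(23 - 15*x) + y*(-19*x^2 + 152*x - 45)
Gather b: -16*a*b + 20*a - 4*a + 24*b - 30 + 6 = 16*a + b*(24 - 16*a) - 24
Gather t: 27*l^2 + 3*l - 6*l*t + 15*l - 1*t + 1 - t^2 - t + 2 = 27*l^2 + 18*l - t^2 + t*(-6*l - 2) + 3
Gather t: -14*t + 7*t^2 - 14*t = 7*t^2 - 28*t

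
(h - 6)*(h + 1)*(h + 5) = h^3 - 31*h - 30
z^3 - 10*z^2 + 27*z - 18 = (z - 6)*(z - 3)*(z - 1)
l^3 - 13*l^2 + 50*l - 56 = (l - 7)*(l - 4)*(l - 2)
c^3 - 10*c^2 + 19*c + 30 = (c - 6)*(c - 5)*(c + 1)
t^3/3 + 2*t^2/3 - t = t*(t/3 + 1)*(t - 1)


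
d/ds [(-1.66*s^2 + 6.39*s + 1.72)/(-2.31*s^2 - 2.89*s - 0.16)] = (19.5583*s^2 + 8.4776*s + 3.9484)/(5.3361*s^4 + 13.3518*s^3 + 9.0913*s^2 + 0.9248*s + 0.0256)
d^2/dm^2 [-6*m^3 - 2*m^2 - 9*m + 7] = -36*m - 4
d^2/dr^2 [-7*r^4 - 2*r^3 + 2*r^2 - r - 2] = -84*r^2 - 12*r + 4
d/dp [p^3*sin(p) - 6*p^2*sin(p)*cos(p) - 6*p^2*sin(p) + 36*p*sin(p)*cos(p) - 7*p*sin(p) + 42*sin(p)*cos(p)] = p^3*cos(p) + 3*p^2*sin(p) - 6*p^2*cos(p) - 6*p^2*cos(2*p) - 12*p*sin(p) - 6*p*sin(2*p) - 7*p*cos(p) + 36*p*cos(2*p) - 7*sin(p) + 18*sin(2*p) + 42*cos(2*p)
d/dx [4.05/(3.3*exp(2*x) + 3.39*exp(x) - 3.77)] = (-26.73*exp(x) - 13.7295)*exp(x)/(3.3*exp(2*x) + 3.39*exp(x) - 3.77)^2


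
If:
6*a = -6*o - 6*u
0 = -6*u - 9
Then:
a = 3/2 - o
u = -3/2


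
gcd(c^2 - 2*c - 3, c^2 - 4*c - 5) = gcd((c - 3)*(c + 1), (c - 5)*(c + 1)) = c + 1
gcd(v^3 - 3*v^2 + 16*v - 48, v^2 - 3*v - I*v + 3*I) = v - 3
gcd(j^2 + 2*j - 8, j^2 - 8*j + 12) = j - 2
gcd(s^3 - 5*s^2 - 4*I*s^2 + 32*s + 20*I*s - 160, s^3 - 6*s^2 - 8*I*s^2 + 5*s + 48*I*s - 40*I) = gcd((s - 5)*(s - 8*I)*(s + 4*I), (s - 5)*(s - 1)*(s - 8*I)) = s^2 + s*(-5 - 8*I) + 40*I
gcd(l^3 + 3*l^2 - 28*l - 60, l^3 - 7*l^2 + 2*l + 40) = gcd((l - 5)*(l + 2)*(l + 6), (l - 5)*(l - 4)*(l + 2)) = l^2 - 3*l - 10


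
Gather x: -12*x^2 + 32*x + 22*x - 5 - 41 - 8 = -12*x^2 + 54*x - 54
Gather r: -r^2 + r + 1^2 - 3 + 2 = -r^2 + r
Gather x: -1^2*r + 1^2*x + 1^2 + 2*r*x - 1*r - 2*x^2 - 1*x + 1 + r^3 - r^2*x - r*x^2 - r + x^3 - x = r^3 - 3*r + x^3 + x^2*(-r - 2) + x*(-r^2 + 2*r - 1) + 2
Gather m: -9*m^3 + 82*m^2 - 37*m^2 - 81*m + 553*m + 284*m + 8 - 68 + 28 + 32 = -9*m^3 + 45*m^2 + 756*m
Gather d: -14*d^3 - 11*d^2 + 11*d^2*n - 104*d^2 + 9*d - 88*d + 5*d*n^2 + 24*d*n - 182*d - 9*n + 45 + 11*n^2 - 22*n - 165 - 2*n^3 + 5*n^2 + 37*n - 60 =-14*d^3 + d^2*(11*n - 115) + d*(5*n^2 + 24*n - 261) - 2*n^3 + 16*n^2 + 6*n - 180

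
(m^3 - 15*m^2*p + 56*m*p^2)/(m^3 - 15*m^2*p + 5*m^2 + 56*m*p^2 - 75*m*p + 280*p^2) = m/(m + 5)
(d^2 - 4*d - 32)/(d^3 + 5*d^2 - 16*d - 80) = (d - 8)/(d^2 + d - 20)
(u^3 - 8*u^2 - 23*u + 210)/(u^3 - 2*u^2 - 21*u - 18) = (u^2 - 2*u - 35)/(u^2 + 4*u + 3)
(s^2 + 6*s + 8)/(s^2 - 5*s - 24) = (s^2 + 6*s + 8)/(s^2 - 5*s - 24)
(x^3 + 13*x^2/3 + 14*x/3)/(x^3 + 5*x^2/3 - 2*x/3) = (3*x + 7)/(3*x - 1)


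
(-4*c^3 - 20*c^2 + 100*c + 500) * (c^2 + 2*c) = -4*c^5 - 28*c^4 + 60*c^3 + 700*c^2 + 1000*c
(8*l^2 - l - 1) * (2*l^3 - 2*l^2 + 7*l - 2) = 16*l^5 - 18*l^4 + 56*l^3 - 21*l^2 - 5*l + 2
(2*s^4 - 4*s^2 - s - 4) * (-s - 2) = -2*s^5 - 4*s^4 + 4*s^3 + 9*s^2 + 6*s + 8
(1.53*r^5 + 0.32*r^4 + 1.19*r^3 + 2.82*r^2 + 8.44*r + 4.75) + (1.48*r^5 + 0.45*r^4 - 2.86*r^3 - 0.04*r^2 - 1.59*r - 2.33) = 3.01*r^5 + 0.77*r^4 - 1.67*r^3 + 2.78*r^2 + 6.85*r + 2.42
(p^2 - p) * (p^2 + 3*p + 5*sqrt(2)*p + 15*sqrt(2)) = p^4 + 2*p^3 + 5*sqrt(2)*p^3 - 3*p^2 + 10*sqrt(2)*p^2 - 15*sqrt(2)*p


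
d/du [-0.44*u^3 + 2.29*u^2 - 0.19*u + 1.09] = -1.32*u^2 + 4.58*u - 0.19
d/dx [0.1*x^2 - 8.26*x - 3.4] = 0.2*x - 8.26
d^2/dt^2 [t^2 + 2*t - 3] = 2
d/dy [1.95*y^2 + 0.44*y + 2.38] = 3.9*y + 0.44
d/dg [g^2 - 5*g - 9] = 2*g - 5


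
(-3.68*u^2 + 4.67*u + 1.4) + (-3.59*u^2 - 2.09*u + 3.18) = -7.27*u^2 + 2.58*u + 4.58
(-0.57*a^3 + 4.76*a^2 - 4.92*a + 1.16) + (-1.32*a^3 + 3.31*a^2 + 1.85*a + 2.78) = -1.89*a^3 + 8.07*a^2 - 3.07*a + 3.94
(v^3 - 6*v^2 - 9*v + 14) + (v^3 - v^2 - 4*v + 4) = 2*v^3 - 7*v^2 - 13*v + 18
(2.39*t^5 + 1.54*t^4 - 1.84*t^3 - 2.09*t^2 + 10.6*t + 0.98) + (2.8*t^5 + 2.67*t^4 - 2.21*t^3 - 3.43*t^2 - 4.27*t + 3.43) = 5.19*t^5 + 4.21*t^4 - 4.05*t^3 - 5.52*t^2 + 6.33*t + 4.41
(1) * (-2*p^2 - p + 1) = -2*p^2 - p + 1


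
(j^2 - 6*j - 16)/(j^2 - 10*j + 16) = (j + 2)/(j - 2)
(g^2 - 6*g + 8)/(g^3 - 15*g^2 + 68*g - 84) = (g - 4)/(g^2 - 13*g + 42)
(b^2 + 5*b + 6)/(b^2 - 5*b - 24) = (b + 2)/(b - 8)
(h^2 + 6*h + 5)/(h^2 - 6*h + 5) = (h^2 + 6*h + 5)/(h^2 - 6*h + 5)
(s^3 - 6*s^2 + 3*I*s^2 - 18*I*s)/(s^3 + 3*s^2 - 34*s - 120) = s*(s + 3*I)/(s^2 + 9*s + 20)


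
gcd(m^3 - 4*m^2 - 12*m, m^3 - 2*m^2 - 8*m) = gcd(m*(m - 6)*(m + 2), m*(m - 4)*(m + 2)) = m^2 + 2*m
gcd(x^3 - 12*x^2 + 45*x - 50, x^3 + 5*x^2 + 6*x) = 1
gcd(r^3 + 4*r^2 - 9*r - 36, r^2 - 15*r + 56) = 1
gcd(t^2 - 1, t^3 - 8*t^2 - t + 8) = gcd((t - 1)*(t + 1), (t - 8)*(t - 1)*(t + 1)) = t^2 - 1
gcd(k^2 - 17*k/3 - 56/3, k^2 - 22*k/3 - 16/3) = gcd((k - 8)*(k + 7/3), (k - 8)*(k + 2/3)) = k - 8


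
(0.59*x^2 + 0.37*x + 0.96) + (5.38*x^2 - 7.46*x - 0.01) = 5.97*x^2 - 7.09*x + 0.95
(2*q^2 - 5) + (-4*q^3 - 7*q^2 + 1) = -4*q^3 - 5*q^2 - 4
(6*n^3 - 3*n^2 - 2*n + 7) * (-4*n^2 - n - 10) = -24*n^5 + 6*n^4 - 49*n^3 + 4*n^2 + 13*n - 70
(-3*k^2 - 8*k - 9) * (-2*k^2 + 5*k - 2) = 6*k^4 + k^3 - 16*k^2 - 29*k + 18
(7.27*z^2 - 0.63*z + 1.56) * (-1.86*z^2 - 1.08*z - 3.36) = -13.5222*z^4 - 6.6798*z^3 - 26.6484*z^2 + 0.432*z - 5.2416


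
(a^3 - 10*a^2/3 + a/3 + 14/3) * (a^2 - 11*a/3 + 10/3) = a^5 - 7*a^4 + 143*a^3/9 - 23*a^2/3 - 16*a + 140/9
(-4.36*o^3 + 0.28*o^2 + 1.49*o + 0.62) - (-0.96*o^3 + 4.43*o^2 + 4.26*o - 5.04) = -3.4*o^3 - 4.15*o^2 - 2.77*o + 5.66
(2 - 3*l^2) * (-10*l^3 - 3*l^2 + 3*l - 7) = 30*l^5 + 9*l^4 - 29*l^3 + 15*l^2 + 6*l - 14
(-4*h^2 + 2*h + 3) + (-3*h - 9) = -4*h^2 - h - 6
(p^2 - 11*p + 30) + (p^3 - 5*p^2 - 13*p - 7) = p^3 - 4*p^2 - 24*p + 23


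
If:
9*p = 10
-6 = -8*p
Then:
No Solution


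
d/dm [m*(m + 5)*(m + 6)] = 3*m^2 + 22*m + 30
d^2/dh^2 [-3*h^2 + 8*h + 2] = -6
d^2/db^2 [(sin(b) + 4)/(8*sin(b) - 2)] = 17*(-4*sin(b)^2 - sin(b) + 8)/(2*(4*sin(b) - 1)^3)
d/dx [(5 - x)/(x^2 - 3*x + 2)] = (-x^2 + 3*x + (x - 5)*(2*x - 3) - 2)/(x^2 - 3*x + 2)^2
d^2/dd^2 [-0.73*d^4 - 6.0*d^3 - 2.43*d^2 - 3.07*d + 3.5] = -8.76*d^2 - 36.0*d - 4.86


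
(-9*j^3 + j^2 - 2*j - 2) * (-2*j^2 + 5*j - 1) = 18*j^5 - 47*j^4 + 18*j^3 - 7*j^2 - 8*j + 2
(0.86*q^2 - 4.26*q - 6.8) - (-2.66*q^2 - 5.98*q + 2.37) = 3.52*q^2 + 1.72*q - 9.17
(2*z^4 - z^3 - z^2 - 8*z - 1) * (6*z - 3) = 12*z^5 - 12*z^4 - 3*z^3 - 45*z^2 + 18*z + 3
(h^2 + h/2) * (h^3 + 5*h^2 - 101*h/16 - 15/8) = h^5 + 11*h^4/2 - 61*h^3/16 - 161*h^2/32 - 15*h/16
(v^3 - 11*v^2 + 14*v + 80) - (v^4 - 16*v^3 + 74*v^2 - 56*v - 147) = -v^4 + 17*v^3 - 85*v^2 + 70*v + 227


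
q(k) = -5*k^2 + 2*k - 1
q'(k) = 2 - 10*k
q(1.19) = -5.70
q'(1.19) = -9.90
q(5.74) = -154.26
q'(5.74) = -55.40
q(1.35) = -7.41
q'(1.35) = -11.50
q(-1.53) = -15.76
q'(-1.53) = 17.30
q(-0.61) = -4.08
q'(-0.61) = 8.10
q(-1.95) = -23.91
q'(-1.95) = 21.50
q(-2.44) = -35.65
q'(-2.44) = 26.40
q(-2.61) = -40.28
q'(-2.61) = 28.10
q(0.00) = -1.00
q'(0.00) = 2.00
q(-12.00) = -745.00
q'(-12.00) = 122.00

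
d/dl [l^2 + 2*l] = 2*l + 2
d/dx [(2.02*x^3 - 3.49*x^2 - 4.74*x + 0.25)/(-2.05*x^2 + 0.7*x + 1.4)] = (-4.141*x^4 + 2.828*x^3 - 3.676*x^2 - 8.747*x - 6.811)/(4.2025*x^4 - 2.87*x^3 - 5.25*x^2 + 1.96*x + 1.96)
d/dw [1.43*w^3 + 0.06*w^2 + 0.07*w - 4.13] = 4.29*w^2 + 0.12*w + 0.07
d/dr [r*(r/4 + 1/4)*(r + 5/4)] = 3*r^2/4 + 9*r/8 + 5/16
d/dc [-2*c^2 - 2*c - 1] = -4*c - 2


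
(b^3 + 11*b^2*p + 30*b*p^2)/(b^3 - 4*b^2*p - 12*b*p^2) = (-b^2 - 11*b*p - 30*p^2)/(-b^2 + 4*b*p + 12*p^2)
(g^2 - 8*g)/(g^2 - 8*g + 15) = g*(g - 8)/(g^2 - 8*g + 15)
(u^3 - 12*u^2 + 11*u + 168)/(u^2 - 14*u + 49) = (u^2 - 5*u - 24)/(u - 7)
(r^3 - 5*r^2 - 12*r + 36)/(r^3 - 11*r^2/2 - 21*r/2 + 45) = 2*(r - 2)/(2*r - 5)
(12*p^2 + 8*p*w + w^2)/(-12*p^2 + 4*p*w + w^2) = (-2*p - w)/(2*p - w)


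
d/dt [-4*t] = -4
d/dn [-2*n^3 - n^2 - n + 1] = -6*n^2 - 2*n - 1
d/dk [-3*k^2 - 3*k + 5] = -6*k - 3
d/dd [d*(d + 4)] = 2*d + 4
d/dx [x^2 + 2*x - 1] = 2*x + 2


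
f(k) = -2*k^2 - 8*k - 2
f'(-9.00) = 28.00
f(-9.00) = -92.00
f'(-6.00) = 16.00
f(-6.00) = -26.00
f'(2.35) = -17.40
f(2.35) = -31.84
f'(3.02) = -20.08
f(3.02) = -44.40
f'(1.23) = -12.92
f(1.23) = -14.87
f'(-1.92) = -0.32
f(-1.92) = 5.99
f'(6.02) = -32.08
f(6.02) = -122.64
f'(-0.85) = -4.60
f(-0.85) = 3.36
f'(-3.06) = 4.24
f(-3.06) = 3.75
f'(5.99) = -31.96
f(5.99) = -121.68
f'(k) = -4*k - 8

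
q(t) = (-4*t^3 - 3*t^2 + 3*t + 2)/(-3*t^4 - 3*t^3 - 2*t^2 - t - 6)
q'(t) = (-12*t^2 - 6*t + 3)/(-3*t^4 - 3*t^3 - 2*t^2 - t - 6) + (-4*t^3 - 3*t^2 + 3*t + 2)*(12*t^3 + 9*t^2 + 4*t + 1)/(-3*t^4 - 3*t^3 - 2*t^2 - t - 6)^2 = (-12*t^6 - 18*t^5 + 26*t^4 + 50*t^3 + 99*t^2 + 44*t - 16)/(9*t^8 + 18*t^7 + 21*t^6 + 18*t^5 + 46*t^4 + 40*t^3 + 25*t^2 + 12*t + 36)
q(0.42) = -0.34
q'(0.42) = 0.48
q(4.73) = 0.25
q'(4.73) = -0.04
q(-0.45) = -0.07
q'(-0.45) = -0.56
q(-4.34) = -0.30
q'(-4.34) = -0.06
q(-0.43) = -0.08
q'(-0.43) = -0.58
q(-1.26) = -0.15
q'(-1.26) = 0.67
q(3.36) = 0.33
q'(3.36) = -0.07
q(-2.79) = -0.42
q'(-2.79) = -0.08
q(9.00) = 0.14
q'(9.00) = -0.01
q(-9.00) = -0.15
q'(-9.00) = -0.02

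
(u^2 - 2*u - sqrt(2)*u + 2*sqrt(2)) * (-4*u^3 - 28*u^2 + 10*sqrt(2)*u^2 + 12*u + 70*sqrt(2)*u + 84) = -4*u^5 - 20*u^4 + 14*sqrt(2)*u^4 + 48*u^3 + 70*sqrt(2)*u^3 - 208*sqrt(2)*u^2 - 40*u^2 - 60*sqrt(2)*u + 112*u + 168*sqrt(2)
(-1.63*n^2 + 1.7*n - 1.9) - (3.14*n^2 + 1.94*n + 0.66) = -4.77*n^2 - 0.24*n - 2.56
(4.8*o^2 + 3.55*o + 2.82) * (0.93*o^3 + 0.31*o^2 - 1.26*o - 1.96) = 4.464*o^5 + 4.7895*o^4 - 2.3249*o^3 - 13.0068*o^2 - 10.5112*o - 5.5272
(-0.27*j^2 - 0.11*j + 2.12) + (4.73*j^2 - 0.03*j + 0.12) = 4.46*j^2 - 0.14*j + 2.24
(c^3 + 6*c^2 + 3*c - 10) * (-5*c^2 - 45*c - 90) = -5*c^5 - 75*c^4 - 375*c^3 - 625*c^2 + 180*c + 900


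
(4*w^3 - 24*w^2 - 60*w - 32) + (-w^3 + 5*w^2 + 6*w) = 3*w^3 - 19*w^2 - 54*w - 32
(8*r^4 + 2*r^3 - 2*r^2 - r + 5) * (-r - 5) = -8*r^5 - 42*r^4 - 8*r^3 + 11*r^2 - 25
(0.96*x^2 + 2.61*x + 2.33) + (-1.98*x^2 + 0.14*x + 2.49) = -1.02*x^2 + 2.75*x + 4.82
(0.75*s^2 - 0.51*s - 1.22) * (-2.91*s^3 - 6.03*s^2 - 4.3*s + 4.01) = -2.1825*s^5 - 3.0384*s^4 + 3.4005*s^3 + 12.5571*s^2 + 3.2009*s - 4.8922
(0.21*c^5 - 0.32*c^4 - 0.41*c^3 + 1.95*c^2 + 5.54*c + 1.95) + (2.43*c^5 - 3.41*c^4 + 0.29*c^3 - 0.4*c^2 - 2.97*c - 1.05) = 2.64*c^5 - 3.73*c^4 - 0.12*c^3 + 1.55*c^2 + 2.57*c + 0.9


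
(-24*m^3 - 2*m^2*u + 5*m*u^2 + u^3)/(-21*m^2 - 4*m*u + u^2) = (-8*m^2 + 2*m*u + u^2)/(-7*m + u)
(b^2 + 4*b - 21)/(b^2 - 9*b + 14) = (b^2 + 4*b - 21)/(b^2 - 9*b + 14)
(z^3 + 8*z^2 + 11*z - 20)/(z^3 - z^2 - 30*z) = (z^2 + 3*z - 4)/(z*(z - 6))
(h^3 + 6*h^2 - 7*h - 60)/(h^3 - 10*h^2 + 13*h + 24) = (h^2 + 9*h + 20)/(h^2 - 7*h - 8)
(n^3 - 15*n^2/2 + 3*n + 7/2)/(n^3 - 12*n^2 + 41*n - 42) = (2*n^2 - n - 1)/(2*(n^2 - 5*n + 6))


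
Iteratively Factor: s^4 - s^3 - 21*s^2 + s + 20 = (s - 5)*(s^3 + 4*s^2 - s - 4) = (s - 5)*(s - 1)*(s^2 + 5*s + 4) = (s - 5)*(s - 1)*(s + 4)*(s + 1)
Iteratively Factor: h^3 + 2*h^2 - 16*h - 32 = (h + 4)*(h^2 - 2*h - 8) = (h - 4)*(h + 4)*(h + 2)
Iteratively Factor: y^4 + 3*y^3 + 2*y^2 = (y)*(y^3 + 3*y^2 + 2*y) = y*(y + 1)*(y^2 + 2*y) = y*(y + 1)*(y + 2)*(y)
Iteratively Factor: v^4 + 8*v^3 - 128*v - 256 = (v + 4)*(v^3 + 4*v^2 - 16*v - 64) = (v - 4)*(v + 4)*(v^2 + 8*v + 16) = (v - 4)*(v + 4)^2*(v + 4)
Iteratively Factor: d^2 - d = (d - 1)*(d)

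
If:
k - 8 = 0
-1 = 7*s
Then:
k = 8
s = -1/7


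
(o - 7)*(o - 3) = o^2 - 10*o + 21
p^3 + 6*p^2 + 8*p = p*(p + 2)*(p + 4)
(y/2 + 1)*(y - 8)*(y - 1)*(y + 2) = y^4/2 - 5*y^3/2 - 12*y^2 - 2*y + 16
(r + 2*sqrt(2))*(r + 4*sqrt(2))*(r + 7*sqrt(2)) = r^3 + 13*sqrt(2)*r^2 + 100*r + 112*sqrt(2)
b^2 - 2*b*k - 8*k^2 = (b - 4*k)*(b + 2*k)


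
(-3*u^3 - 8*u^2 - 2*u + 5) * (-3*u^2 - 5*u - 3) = 9*u^5 + 39*u^4 + 55*u^3 + 19*u^2 - 19*u - 15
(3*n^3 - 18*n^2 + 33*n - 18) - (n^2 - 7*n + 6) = 3*n^3 - 19*n^2 + 40*n - 24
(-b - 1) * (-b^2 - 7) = b^3 + b^2 + 7*b + 7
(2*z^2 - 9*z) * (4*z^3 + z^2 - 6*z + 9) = 8*z^5 - 34*z^4 - 21*z^3 + 72*z^2 - 81*z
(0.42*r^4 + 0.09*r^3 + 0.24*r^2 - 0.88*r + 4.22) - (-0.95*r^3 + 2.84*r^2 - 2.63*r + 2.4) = 0.42*r^4 + 1.04*r^3 - 2.6*r^2 + 1.75*r + 1.82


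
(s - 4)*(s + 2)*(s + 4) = s^3 + 2*s^2 - 16*s - 32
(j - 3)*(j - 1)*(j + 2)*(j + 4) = j^4 + 2*j^3 - 13*j^2 - 14*j + 24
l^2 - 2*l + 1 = (l - 1)^2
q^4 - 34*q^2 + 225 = (q - 5)*(q - 3)*(q + 3)*(q + 5)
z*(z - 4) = z^2 - 4*z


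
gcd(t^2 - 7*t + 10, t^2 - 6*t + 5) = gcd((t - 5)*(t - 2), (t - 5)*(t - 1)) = t - 5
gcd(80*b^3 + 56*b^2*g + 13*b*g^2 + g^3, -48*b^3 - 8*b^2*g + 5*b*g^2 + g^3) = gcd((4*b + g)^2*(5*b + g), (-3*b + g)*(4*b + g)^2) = 16*b^2 + 8*b*g + g^2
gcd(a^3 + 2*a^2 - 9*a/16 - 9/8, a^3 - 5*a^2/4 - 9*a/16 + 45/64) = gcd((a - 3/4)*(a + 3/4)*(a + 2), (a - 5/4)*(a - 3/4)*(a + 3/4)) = a^2 - 9/16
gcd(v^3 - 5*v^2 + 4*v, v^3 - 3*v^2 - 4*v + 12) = 1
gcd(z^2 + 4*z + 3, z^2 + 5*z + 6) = z + 3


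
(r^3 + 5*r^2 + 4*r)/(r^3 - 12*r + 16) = r*(r + 1)/(r^2 - 4*r + 4)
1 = 1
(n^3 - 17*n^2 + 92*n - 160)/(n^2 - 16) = (n^2 - 13*n + 40)/(n + 4)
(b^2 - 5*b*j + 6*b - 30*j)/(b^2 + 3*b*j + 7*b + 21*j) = (b^2 - 5*b*j + 6*b - 30*j)/(b^2 + 3*b*j + 7*b + 21*j)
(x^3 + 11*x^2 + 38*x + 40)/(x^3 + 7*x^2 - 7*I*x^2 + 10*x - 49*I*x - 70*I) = (x + 4)/(x - 7*I)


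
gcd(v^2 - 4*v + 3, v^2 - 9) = v - 3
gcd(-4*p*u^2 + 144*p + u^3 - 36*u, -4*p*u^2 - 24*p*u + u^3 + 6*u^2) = 4*p*u + 24*p - u^2 - 6*u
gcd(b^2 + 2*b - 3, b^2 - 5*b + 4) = b - 1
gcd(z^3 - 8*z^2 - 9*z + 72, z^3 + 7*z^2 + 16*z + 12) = z + 3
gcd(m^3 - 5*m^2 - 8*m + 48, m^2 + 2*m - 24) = m - 4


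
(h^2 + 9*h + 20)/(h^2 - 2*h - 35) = (h + 4)/(h - 7)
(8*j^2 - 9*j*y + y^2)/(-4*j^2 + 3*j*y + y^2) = (-8*j + y)/(4*j + y)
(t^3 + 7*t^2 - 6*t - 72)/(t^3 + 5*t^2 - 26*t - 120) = (t - 3)/(t - 5)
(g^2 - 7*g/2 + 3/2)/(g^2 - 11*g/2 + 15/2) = (2*g - 1)/(2*g - 5)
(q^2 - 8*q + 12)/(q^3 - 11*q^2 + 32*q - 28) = (q - 6)/(q^2 - 9*q + 14)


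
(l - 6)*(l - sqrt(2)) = l^2 - 6*l - sqrt(2)*l + 6*sqrt(2)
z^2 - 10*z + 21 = (z - 7)*(z - 3)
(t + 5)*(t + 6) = t^2 + 11*t + 30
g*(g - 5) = g^2 - 5*g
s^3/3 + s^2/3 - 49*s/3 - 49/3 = (s/3 + 1/3)*(s - 7)*(s + 7)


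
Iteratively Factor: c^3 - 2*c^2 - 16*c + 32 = (c + 4)*(c^2 - 6*c + 8) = (c - 2)*(c + 4)*(c - 4)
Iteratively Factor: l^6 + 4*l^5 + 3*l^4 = (l)*(l^5 + 4*l^4 + 3*l^3) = l^2*(l^4 + 4*l^3 + 3*l^2) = l^2*(l + 1)*(l^3 + 3*l^2) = l^3*(l + 1)*(l^2 + 3*l) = l^3*(l + 1)*(l + 3)*(l)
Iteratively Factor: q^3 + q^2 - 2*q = (q + 2)*(q^2 - q) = q*(q + 2)*(q - 1)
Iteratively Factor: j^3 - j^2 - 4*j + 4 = (j - 2)*(j^2 + j - 2) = (j - 2)*(j - 1)*(j + 2)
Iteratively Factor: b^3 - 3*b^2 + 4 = (b - 2)*(b^2 - b - 2) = (b - 2)*(b + 1)*(b - 2)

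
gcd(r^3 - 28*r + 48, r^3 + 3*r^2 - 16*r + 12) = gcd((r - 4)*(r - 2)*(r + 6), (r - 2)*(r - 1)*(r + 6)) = r^2 + 4*r - 12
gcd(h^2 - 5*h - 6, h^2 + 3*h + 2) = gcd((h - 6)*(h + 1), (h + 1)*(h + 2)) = h + 1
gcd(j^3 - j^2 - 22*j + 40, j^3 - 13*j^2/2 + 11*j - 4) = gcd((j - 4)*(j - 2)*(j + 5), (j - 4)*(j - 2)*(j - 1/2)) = j^2 - 6*j + 8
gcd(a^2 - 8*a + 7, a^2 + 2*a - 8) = 1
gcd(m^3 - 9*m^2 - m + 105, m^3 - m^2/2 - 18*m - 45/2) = m^2 - 2*m - 15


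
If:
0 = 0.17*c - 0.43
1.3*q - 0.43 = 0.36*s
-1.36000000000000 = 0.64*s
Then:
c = 2.53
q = -0.26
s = -2.12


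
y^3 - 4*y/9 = y*(y - 2/3)*(y + 2/3)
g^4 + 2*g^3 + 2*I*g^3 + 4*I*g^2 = g^2*(g + 2)*(g + 2*I)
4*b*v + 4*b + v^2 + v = (4*b + v)*(v + 1)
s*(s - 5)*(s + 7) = s^3 + 2*s^2 - 35*s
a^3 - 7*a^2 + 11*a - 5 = (a - 5)*(a - 1)^2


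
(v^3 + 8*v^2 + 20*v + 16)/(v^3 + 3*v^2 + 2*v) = (v^2 + 6*v + 8)/(v*(v + 1))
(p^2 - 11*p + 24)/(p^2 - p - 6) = (p - 8)/(p + 2)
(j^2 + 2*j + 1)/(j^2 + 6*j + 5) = (j + 1)/(j + 5)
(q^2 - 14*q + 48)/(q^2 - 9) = (q^2 - 14*q + 48)/(q^2 - 9)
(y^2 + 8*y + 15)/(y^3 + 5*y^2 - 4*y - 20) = (y + 3)/(y^2 - 4)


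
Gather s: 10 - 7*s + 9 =19 - 7*s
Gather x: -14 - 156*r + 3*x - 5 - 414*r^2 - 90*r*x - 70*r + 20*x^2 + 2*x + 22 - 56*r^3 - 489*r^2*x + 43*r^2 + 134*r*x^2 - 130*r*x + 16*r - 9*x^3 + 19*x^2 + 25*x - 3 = -56*r^3 - 371*r^2 - 210*r - 9*x^3 + x^2*(134*r + 39) + x*(-489*r^2 - 220*r + 30)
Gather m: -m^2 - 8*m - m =-m^2 - 9*m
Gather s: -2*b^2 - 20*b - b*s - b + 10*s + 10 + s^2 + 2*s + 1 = -2*b^2 - 21*b + s^2 + s*(12 - b) + 11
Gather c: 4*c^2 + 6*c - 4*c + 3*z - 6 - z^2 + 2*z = 4*c^2 + 2*c - z^2 + 5*z - 6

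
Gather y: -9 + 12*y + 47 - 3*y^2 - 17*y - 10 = -3*y^2 - 5*y + 28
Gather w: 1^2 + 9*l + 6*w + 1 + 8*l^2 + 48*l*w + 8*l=8*l^2 + 17*l + w*(48*l + 6) + 2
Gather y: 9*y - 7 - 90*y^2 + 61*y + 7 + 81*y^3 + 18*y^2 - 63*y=81*y^3 - 72*y^2 + 7*y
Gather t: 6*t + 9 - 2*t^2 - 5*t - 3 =-2*t^2 + t + 6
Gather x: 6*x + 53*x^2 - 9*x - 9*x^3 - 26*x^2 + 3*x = -9*x^3 + 27*x^2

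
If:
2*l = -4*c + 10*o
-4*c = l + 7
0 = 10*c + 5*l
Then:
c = -7/2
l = 7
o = 0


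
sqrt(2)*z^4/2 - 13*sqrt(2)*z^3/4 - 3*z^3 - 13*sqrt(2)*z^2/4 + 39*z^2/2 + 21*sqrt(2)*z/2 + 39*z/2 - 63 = (z - 7)*(z - 3/2)*(z - 3*sqrt(2))*(sqrt(2)*z/2 + sqrt(2))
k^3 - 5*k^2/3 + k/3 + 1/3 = (k - 1)^2*(k + 1/3)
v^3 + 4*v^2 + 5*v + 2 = (v + 1)^2*(v + 2)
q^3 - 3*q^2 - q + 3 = (q - 3)*(q - 1)*(q + 1)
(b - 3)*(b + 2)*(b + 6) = b^3 + 5*b^2 - 12*b - 36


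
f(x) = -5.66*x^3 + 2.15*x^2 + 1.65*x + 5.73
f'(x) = -16.98*x^2 + 4.3*x + 1.65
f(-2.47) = 100.06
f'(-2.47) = -112.56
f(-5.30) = 900.02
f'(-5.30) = -498.11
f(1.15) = 1.86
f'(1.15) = -15.86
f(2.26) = -44.89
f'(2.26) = -75.36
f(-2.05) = 60.14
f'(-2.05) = -78.52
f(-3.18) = 204.24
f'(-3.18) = -183.73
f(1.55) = -7.62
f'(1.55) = -32.48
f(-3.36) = 239.16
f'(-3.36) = -204.50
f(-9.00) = 4291.17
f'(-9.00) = -1412.43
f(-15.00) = 19567.23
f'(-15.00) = -3883.35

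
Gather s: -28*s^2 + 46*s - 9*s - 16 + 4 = -28*s^2 + 37*s - 12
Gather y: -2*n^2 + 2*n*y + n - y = -2*n^2 + n + y*(2*n - 1)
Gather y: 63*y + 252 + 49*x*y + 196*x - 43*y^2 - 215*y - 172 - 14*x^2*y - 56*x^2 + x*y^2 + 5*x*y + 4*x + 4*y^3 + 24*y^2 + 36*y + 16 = -56*x^2 + 200*x + 4*y^3 + y^2*(x - 19) + y*(-14*x^2 + 54*x - 116) + 96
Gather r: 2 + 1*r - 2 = r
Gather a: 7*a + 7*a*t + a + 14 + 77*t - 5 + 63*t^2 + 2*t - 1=a*(7*t + 8) + 63*t^2 + 79*t + 8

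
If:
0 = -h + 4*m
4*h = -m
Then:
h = 0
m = 0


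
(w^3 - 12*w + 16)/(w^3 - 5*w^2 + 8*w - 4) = (w + 4)/(w - 1)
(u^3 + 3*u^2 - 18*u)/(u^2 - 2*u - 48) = u*(u - 3)/(u - 8)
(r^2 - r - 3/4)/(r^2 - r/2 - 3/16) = 4*(-4*r^2 + 4*r + 3)/(-16*r^2 + 8*r + 3)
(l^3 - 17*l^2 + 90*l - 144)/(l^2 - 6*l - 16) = (l^2 - 9*l + 18)/(l + 2)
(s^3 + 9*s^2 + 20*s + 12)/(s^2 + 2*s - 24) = (s^2 + 3*s + 2)/(s - 4)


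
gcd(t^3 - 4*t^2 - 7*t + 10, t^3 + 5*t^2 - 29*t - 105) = t - 5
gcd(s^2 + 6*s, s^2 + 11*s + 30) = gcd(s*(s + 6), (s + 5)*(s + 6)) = s + 6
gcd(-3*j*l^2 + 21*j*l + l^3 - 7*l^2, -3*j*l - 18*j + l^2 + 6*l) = 3*j - l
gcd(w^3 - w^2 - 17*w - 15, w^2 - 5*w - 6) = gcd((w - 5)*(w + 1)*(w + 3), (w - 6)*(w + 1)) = w + 1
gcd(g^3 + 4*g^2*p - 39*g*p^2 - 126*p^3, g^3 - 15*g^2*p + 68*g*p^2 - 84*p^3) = -g + 6*p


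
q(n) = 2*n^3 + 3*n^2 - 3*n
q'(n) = 6*n^2 + 6*n - 3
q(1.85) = 17.38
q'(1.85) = 28.64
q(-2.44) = -3.87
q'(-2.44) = 18.08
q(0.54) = -0.43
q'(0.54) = 1.99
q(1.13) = 3.33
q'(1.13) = 11.44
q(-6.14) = -331.43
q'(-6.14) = 186.36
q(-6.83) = -476.79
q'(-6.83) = 235.91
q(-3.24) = -26.81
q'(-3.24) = 40.55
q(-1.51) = 4.48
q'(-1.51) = 1.62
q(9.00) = 1674.00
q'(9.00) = 537.00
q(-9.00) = -1188.00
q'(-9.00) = 429.00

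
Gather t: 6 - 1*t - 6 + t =0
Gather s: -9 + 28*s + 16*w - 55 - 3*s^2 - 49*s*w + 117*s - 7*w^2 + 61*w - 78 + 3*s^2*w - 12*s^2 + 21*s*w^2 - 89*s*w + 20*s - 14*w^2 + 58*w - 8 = s^2*(3*w - 15) + s*(21*w^2 - 138*w + 165) - 21*w^2 + 135*w - 150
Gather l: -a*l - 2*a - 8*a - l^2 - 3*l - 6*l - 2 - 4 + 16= -10*a - l^2 + l*(-a - 9) + 10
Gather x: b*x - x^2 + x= -x^2 + x*(b + 1)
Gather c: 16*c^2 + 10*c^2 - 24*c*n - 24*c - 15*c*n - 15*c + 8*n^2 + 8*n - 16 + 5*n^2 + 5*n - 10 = 26*c^2 + c*(-39*n - 39) + 13*n^2 + 13*n - 26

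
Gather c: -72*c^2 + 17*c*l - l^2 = -72*c^2 + 17*c*l - l^2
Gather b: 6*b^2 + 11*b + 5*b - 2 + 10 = 6*b^2 + 16*b + 8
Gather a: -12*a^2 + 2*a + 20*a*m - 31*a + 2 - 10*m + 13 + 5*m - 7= -12*a^2 + a*(20*m - 29) - 5*m + 8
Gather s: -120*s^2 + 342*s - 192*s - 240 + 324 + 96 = -120*s^2 + 150*s + 180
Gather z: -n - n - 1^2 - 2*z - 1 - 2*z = -2*n - 4*z - 2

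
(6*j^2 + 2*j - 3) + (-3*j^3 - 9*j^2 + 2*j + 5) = -3*j^3 - 3*j^2 + 4*j + 2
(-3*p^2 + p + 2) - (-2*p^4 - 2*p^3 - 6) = 2*p^4 + 2*p^3 - 3*p^2 + p + 8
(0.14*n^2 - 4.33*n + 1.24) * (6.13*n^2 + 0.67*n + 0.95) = 0.8582*n^4 - 26.4491*n^3 + 4.8331*n^2 - 3.2827*n + 1.178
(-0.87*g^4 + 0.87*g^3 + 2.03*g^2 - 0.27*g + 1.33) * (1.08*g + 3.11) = -0.9396*g^5 - 1.7661*g^4 + 4.8981*g^3 + 6.0217*g^2 + 0.5967*g + 4.1363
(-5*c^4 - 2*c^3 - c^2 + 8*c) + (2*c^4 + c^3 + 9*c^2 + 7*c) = -3*c^4 - c^3 + 8*c^2 + 15*c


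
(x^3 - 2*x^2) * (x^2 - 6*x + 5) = x^5 - 8*x^4 + 17*x^3 - 10*x^2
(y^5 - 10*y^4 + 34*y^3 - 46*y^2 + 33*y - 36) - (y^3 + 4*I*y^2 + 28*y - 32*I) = y^5 - 10*y^4 + 33*y^3 - 46*y^2 - 4*I*y^2 + 5*y - 36 + 32*I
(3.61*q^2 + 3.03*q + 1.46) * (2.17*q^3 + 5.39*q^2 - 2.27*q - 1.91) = 7.8337*q^5 + 26.033*q^4 + 11.3052*q^3 - 5.9038*q^2 - 9.1015*q - 2.7886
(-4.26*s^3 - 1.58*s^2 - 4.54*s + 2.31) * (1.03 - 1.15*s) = 4.899*s^4 - 2.5708*s^3 + 3.5936*s^2 - 7.3327*s + 2.3793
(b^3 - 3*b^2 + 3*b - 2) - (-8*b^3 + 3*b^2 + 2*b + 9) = 9*b^3 - 6*b^2 + b - 11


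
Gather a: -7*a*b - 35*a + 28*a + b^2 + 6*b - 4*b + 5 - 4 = a*(-7*b - 7) + b^2 + 2*b + 1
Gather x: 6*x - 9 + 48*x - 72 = 54*x - 81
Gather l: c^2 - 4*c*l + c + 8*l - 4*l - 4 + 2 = c^2 + c + l*(4 - 4*c) - 2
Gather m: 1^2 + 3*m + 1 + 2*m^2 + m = 2*m^2 + 4*m + 2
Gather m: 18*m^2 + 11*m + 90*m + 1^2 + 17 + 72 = 18*m^2 + 101*m + 90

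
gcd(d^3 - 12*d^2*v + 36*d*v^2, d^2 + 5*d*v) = d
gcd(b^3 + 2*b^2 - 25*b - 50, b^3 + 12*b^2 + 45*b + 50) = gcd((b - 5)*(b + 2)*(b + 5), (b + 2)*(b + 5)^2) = b^2 + 7*b + 10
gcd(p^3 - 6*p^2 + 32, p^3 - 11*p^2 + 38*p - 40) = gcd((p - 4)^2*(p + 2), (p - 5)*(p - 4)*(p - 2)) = p - 4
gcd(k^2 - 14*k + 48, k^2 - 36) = k - 6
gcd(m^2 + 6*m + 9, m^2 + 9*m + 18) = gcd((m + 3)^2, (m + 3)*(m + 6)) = m + 3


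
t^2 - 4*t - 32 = (t - 8)*(t + 4)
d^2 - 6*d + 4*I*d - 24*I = (d - 6)*(d + 4*I)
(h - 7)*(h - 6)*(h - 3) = h^3 - 16*h^2 + 81*h - 126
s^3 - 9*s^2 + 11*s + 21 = (s - 7)*(s - 3)*(s + 1)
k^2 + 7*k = k*(k + 7)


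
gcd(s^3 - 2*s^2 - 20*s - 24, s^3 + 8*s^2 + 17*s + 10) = s + 2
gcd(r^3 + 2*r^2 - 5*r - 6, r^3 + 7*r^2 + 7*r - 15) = r + 3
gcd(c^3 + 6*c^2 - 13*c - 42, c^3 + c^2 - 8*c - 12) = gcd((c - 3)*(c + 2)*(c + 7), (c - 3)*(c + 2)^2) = c^2 - c - 6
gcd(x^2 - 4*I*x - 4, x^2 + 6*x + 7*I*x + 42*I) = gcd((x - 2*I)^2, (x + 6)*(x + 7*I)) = 1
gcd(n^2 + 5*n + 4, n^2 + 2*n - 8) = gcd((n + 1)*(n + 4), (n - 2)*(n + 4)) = n + 4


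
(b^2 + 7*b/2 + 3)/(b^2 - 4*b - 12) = (b + 3/2)/(b - 6)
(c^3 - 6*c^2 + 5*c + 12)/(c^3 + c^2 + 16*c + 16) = (c^2 - 7*c + 12)/(c^2 + 16)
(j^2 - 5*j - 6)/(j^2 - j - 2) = (j - 6)/(j - 2)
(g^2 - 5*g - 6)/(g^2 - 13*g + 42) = (g + 1)/(g - 7)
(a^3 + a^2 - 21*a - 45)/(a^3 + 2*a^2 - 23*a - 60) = (a + 3)/(a + 4)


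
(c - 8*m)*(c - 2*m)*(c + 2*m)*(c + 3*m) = c^4 - 5*c^3*m - 28*c^2*m^2 + 20*c*m^3 + 96*m^4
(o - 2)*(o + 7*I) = o^2 - 2*o + 7*I*o - 14*I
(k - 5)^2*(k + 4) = k^3 - 6*k^2 - 15*k + 100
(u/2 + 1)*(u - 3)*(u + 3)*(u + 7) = u^4/2 + 9*u^3/2 + 5*u^2/2 - 81*u/2 - 63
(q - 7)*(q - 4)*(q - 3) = q^3 - 14*q^2 + 61*q - 84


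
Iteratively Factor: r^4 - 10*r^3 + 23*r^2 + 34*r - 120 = (r - 5)*(r^3 - 5*r^2 - 2*r + 24) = (r - 5)*(r - 3)*(r^2 - 2*r - 8) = (r - 5)*(r - 4)*(r - 3)*(r + 2)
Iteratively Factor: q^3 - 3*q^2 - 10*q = (q)*(q^2 - 3*q - 10) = q*(q + 2)*(q - 5)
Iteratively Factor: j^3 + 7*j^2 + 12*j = (j)*(j^2 + 7*j + 12) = j*(j + 3)*(j + 4)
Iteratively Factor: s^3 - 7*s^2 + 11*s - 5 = (s - 1)*(s^2 - 6*s + 5) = (s - 1)^2*(s - 5)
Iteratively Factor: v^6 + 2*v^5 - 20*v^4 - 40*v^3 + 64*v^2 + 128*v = (v + 4)*(v^5 - 2*v^4 - 12*v^3 + 8*v^2 + 32*v) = (v + 2)*(v + 4)*(v^4 - 4*v^3 - 4*v^2 + 16*v) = (v - 2)*(v + 2)*(v + 4)*(v^3 - 2*v^2 - 8*v) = (v - 4)*(v - 2)*(v + 2)*(v + 4)*(v^2 + 2*v) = (v - 4)*(v - 2)*(v + 2)^2*(v + 4)*(v)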